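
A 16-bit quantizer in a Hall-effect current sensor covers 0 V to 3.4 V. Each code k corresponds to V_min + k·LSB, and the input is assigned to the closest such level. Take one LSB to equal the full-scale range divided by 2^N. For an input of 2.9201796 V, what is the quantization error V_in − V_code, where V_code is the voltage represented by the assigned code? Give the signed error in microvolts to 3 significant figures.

+16.6 µV

Range is 3.4 V. LSB = 3.4 V / 2^16 ≈ 51.88 µV.
(V_in − V_min)/LSB = (2.9201796 − (0)) × 65536/3.4 = 56287.3207 → nearest code k = 56287.
V_code = V_min + k × range/2^16 = 0 + 56287 × 3.4/65536 = 2.9201629639 V.
V_in − V_code = 2.9201796 − (2.9201629639) = +16.6 µV.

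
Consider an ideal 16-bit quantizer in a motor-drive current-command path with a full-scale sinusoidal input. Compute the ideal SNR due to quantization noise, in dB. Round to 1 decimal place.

98.1 dB

Ideal quantization SNR: 6.02 × 16 + 1.76 dB = 98.1 dB.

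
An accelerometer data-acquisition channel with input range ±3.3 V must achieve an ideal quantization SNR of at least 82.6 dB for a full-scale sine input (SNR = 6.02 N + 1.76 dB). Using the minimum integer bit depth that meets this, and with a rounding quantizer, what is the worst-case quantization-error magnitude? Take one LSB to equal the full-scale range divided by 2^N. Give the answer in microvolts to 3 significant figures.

201 µV

Full-scale range = 3.3 V − (-3.3 V) = 6.6 V.
6.02 N + 1.76 ≥ 82.6 gives N ≥ 13.429, so the minimum integer is 14.
One LSB is 6.6 V / 16384 = 402.83 µV.
Half an LSB is 201 µV.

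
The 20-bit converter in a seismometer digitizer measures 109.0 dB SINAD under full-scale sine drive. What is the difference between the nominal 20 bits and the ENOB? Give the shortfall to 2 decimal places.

N_eff = (109.0 − 1.76)/6.02 = 17.8140 bits.
20 − 17.8140 = 2.19 bits below nominal.

2.19 bits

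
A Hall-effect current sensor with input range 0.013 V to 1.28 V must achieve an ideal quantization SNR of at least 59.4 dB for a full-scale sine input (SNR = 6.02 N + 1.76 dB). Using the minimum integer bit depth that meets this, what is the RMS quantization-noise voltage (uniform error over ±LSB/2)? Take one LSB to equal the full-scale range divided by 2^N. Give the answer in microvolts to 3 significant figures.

Span: 1.28 V − (0.013 V) = 1.267 V.
6.02 N + 1.76 ≥ 59.4 gives N ≥ 9.575, so the minimum integer is 10.
LSB = 1.267 V ÷ 2^10 = 1.267/1024 V = 1.2373 mV.
σ_q = LSB/√12 = 1.2373 mV/3.4641 = 357 µV.

357 µV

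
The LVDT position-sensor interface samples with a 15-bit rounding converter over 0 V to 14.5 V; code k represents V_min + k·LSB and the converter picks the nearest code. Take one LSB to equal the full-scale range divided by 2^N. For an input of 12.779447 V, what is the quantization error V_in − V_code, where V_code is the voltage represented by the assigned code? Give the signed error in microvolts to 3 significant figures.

−94.0 µV

Span = 14.5 V. LSB = 14.5 V / 2^15 ≈ 442.5 µV.
(12.779447 − (0)) / LSB = 12.779447 × 32768/14.5 = 28879.7875. Nearest integer: k = 28880.
Reconstructed level: 0 + 28880 × 14.5/32768 V = 12.779541016 V.
V_in − V_code = 12.779447 − (12.779541016) = −94.0 µV.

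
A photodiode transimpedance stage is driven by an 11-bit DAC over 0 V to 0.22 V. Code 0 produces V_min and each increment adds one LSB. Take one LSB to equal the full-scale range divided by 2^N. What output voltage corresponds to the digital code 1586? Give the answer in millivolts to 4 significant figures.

V_FS = 0.22 V. LSB = 0.22 V / 2^11.
V_out = V_min + code × LSB = 0 V + 1586 × 0.22 V / 2048
      = 0 + 0.170371 = 0.170371 V.

170.4 mV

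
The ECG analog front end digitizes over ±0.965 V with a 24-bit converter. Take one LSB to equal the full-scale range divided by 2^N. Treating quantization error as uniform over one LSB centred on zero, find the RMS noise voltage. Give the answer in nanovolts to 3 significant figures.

33.2 nV

Span: 0.965 V − (-0.965 V) = 1.93 V.
Step size = 1.93/16777216 V = 115.04 nV.
V_rms = LSB/√12 = 115.04 nV / √12 = 33.2 nV.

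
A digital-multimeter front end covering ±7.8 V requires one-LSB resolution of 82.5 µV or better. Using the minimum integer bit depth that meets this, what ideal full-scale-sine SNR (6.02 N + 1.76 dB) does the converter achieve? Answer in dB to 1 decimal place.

Range = 7.8 − (-7.8) = 15.6 V.
Required number of levels: 15.6/82.5 µV = 189090; smallest N with 2^N ≥ that is 18.
SNR = 6.02 × 18 + 1.76 = 110.12 dB.

110.1 dB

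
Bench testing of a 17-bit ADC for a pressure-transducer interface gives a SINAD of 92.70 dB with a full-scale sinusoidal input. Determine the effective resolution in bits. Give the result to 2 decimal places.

ENOB = (92.70 − 1.76)/6.02 = 15.1063 bits.

15.11 bits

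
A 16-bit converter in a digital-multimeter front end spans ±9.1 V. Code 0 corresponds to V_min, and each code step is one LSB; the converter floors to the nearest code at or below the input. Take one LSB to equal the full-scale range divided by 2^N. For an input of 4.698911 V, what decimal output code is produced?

49688

Full-scale range = 9.1 V − (-9.1 V) = 18.2 V. LSB = 18.2 V / 2^16 ≈ 277.7 µV.
(V_in − V_min) × 2^16/range = (4.698911 − (-9.1)) × 65536/18.2 = 49688.211.
Floor → code = 49688.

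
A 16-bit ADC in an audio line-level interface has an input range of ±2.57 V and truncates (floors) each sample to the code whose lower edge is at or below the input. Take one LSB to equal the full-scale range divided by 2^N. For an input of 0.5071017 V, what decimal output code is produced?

Full-scale range = 2.57 V − (-2.57 V) = 5.14 V. LSB = 5.14 V / 2^16 ≈ 78.43 µV.
code = ⌊(V_in − V_min)/LSB⌋ = ⌊(V_in − V_min) × 2^16 / range⌋
     = ⌊(0.5071017 − (-2.57)) × 65536 / 5.14⌋ = ⌊3.0771017 × 65536/5.14⌋
     = ⌊39233.645⌋ = 39233.

39233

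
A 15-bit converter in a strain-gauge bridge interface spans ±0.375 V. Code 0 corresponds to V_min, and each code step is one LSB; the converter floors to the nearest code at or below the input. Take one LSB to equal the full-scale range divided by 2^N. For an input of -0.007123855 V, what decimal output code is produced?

Span: 0.375 V − (-0.375 V) = 0.75 V. LSB = 0.75 V / 2^15 ≈ 22.89 µV.
V_in − V_min = -0.007123855 − (-0.375) = 0.367876145 V.
Divide by LSB: 0.367876145 × 32768/0.75 = 16072.7540.
Truncating gives code 16072.

16072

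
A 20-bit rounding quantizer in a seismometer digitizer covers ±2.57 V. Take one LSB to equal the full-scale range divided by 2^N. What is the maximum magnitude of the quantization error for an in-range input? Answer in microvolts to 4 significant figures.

Range = 2.57 − (-2.57) = 5.14 V.
LSB = 5.14 V ÷ 2^20 = 5.14/1048576 V = 4.90189 µV.
A rounding quantizer has |error| ≤ LSB/2 = 2.451 µV.

2.451 µV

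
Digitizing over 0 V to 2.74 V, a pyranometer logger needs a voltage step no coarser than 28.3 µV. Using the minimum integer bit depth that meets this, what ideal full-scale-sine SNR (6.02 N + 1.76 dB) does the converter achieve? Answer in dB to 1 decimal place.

104.1 dB

Span = 2.74 V.
Need 2^N ≥ 2.74 V / 28.3 µV = 96820 → N_min = 17.
Ideal SNR at N = 17: 6.02·17 + 1.76 = 104.1 dB.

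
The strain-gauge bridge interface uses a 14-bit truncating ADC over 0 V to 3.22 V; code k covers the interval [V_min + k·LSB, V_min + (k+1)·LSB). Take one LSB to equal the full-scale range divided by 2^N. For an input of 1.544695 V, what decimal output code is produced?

7859

Span = 3.22 V. LSB = 3.22 V / 2^14 ≈ 196.5 µV.
V_in − V_min = 1.544695 − (0) = 1.544695 V.
Divide by LSB: 1.544695 × 16384/3.22 = 7859.7152.
Truncating gives code 7859.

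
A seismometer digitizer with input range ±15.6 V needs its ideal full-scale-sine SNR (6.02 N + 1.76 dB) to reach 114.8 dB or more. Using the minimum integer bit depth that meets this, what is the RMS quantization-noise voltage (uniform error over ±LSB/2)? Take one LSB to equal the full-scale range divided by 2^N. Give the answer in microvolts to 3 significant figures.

17.2 µV

Range = 15.6 − (-15.6) = 31.2 V.
Required N = ⌈(114.8 − 1.76)/6.02⌉ = ⌈18.777⌉ = 19.
LSB = 31.2 V ÷ 2^19 = 31.2/524288 V = 59.509 µV.
RMS noise = LSB/√12 = 17.2 µV.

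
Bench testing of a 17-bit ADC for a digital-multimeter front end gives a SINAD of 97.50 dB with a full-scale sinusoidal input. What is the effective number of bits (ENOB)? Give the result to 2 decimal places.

15.90 bits

(97.50 − 1.76) / 6.02 = 95.74/6.02 = 15.9037 effective bits.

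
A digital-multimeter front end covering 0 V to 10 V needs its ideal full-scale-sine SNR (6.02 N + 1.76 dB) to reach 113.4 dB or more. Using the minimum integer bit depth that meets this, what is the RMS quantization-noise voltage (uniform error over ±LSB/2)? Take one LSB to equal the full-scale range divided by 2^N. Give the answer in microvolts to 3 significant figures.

5.51 µV

Full-scale range = 10 V.
6.02 N + 1.76 ≥ 113.4 gives N ≥ 18.545, so the minimum integer is 19.
Step size = 10/524288 V = 19.073 µV.
RMS noise = LSB/√12 = 5.51 µV.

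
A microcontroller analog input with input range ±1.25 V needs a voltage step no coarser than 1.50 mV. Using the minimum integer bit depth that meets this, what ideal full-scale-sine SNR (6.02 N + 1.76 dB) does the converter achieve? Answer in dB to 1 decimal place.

Range = 1.25 − (-1.25) = 2.5 V.
2.5 V / 1.50 mV = 1667. Since 2^10 = 1024 and 2^11 = 2048, N = 11.
SNR = 6.02 × 11 + 1.76 = 67.98 dB.

68.0 dB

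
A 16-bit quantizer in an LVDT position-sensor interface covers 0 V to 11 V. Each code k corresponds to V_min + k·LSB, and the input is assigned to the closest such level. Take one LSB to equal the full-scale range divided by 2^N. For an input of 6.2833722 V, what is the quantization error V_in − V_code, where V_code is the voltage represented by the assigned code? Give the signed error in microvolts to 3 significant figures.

+31.7 µV

Full-scale range = 11 V. LSB = 11 V / 2^16 ≈ 167.8 µV.
(V_in − V_min)/LSB = (6.2833722 − (0)) × 65536/11 = 37435.1891 → nearest code k = 37435.
V_code = V_min + k × range/2^16 = 0 + 37435 × 11/65536 = 6.2833404541 V.
e = 6.2833722 − (6.2833404541) = +31.7 µV.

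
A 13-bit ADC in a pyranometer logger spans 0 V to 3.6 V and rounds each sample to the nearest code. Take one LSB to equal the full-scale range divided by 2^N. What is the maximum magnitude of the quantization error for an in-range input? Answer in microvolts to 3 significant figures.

Span = 3.6 V.
LSB = 3.6 V ÷ 2^13 = 3.6/8192 V = 439.45 µV.
Worst-case error for round-to-nearest is half an LSB: 220 µV.

220 µV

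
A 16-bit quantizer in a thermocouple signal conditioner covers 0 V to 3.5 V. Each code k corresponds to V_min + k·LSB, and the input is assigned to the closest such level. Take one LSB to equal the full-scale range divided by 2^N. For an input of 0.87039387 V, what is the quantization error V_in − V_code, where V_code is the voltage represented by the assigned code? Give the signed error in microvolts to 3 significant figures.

−13.2 µV

V_FS = 3.5 V. LSB = 3.5 V / 2^16 ≈ 53.41 µV.
(V_in − V_min)/LSB = (0.87039387 − (0)) × 65536/3.5 = 16297.7522 → nearest code k = 16298.
V_code = V_min + k × range/2^16 = 0 + 16298 × 3.5/65536 = 0.87040710449 V.
Error = V_in − V_code = 0.87039387 − (0.87040710449) = −13.2 µV.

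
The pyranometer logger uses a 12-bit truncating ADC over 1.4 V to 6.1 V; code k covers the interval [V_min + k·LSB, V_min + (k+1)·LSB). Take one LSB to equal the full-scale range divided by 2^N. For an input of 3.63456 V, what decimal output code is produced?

1947

The full-scale span is 6.1 − (1.4) = 4.7 V. LSB = 4.7 V / 2^12 ≈ 1.147 mV.
(V_in − V_min) × 2^12/range = (3.63456 − (1.4)) × 4096/4.7 = 1947.395.
Floor → code = 1947.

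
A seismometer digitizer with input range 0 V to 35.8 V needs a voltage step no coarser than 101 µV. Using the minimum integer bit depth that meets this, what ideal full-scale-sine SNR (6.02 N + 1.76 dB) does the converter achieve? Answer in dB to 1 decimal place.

Range is 35.8 V.
Levels needed ≥ 35.8/101 µV = 354500. 2^19 = 524288 suffices, so N_min = 19.
6.02(19) + 1.76 = 116.14 dB.

116.1 dB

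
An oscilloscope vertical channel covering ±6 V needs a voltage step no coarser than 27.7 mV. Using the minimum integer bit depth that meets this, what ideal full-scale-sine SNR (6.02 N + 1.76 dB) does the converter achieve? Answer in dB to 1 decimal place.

55.9 dB

Span: 6 V − (-6 V) = 12 V.
Required number of levels: 12/27.7 mV = 433.21; smallest N with 2^N ≥ that is 9.
6.02(9) + 1.76 = 55.94 dB.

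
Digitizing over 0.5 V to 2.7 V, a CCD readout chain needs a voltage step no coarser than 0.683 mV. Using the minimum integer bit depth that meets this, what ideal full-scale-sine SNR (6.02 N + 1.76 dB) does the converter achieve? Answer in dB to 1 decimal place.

74.0 dB

Span: 2.7 V − (0.5 V) = 2.2 V.
Need 2^N ≥ 2.2 V / 0.683 mV = 3221 → N_min = 12.
6.02(12) + 1.76 = 74.00 dB.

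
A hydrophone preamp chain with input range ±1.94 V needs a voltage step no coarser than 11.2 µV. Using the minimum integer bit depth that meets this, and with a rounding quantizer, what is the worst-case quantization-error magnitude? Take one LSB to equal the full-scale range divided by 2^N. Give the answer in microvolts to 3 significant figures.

3.70 µV

Range = 1.94 − (-1.94) = 3.88 V.
Required number of levels: 3.88/11.2 µV = 346430; smallest N with 2^N ≥ that is 19.
Step size = 3.88/524288 V = 7.4005 µV.
Half an LSB is 3.70 µV.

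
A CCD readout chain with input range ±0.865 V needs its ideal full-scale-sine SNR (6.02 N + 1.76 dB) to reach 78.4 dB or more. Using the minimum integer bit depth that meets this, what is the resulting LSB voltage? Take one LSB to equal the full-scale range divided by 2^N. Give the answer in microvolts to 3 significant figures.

Full-scale range = 0.865 V − (-0.865 V) = 1.73 V.
Solving 6.02 N ≥ 78.4 − 1.76: N ≥ 12.731. Round up → N = 13.
One LSB is 1.73 V / 8192 = 211 µV.

211 µV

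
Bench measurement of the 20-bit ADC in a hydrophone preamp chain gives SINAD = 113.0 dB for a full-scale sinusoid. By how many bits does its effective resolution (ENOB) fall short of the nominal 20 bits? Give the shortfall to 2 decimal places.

ENOB = (SINAD − 1.76)/6.02 = (113.0 − 1.76)/6.02 = 18.4784 bits.
20 − 18.4784 = 1.52 bits below nominal.

1.52 bits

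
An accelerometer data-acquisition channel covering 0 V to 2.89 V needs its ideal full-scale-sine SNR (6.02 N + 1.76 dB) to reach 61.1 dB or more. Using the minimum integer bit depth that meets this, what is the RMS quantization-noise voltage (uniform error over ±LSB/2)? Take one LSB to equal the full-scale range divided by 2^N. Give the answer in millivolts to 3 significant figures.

V_FS = 2.89 V.
Solving 6.02 N ≥ 61.1 − 1.76: N ≥ 9.857. Round up → N = 10.
LSB = 2.89 V ÷ 2^10 = 2.89/1024 V = 2.8223 mV.
V_rms = LSB/√12 = 0.815 mV.

0.815 mV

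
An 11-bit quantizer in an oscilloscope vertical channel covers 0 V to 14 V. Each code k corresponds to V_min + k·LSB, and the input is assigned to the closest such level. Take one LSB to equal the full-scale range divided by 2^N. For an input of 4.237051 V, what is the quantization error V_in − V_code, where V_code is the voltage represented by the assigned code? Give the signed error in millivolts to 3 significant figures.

V_FS = 14 V. LSB = 14 V / 2^11 ≈ 6.836 mV.
Position in LSBs: (4.237051 − (0)) × 2048/14 = 619.8200; rounding gives k = 620.
V_code = 0 + (620/2048) × 14 = 4.238281250 V.
Error = V_in − V_code = 4.237051 − (4.238281250) = −1.23 mV.

−1.23 mV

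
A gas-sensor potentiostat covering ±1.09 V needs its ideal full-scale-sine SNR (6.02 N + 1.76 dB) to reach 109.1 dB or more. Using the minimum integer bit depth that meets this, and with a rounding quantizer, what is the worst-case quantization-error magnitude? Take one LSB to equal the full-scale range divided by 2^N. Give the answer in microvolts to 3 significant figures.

Range = 1.09 − (-1.09) = 2.18 V.
Required N = ⌈(109.1 − 1.76)/6.02⌉ = ⌈17.831⌉ = 18.
One LSB is 2.18 V / 262144 = 8.3160 µV.
|e|_max = LSB/2 = 4.16 µV.

4.16 µV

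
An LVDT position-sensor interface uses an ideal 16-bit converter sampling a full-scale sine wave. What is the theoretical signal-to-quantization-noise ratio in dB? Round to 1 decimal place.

98.1 dB

Ideal quantization SNR: 6.02 × 16 + 1.76 dB = 98.1 dB.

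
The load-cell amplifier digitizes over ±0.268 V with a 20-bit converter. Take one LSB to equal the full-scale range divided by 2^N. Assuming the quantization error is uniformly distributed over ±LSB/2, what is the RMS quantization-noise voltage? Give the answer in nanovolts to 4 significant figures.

Full-scale range = 0.268 V − (-0.268 V) = 0.536 V.
One LSB is 0.536 V / 1048576 = 0.511169 µV.
RMS of a uniform error over width LSB is LSB/√12 = 147.6 nV.

147.6 nV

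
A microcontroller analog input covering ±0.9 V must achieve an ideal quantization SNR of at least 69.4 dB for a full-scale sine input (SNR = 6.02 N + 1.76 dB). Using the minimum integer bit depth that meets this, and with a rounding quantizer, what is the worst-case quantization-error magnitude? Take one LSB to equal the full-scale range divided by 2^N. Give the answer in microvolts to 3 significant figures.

220 µV

The full-scale span is 0.9 − (-0.9) = 1.8 V.
6.02 N + 1.76 ≥ 69.4 gives N ≥ 11.236, so the minimum integer is 12.
LSB = 1.8 V ÷ 2^12 = 1.8/4096 V = 439.45 µV.
Half an LSB is 220 µV.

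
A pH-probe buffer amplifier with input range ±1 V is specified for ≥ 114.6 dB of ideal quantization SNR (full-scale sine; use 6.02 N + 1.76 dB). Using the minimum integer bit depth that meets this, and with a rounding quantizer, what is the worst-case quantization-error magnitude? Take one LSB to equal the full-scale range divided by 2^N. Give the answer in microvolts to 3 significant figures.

Span: 1 V − (-1 V) = 2 V.
Solving 6.02 N ≥ 114.6 − 1.76: N ≥ 18.744. Round up → N = 19.
Step size = 2/524288 V = 3.8147 µV.
Half an LSB is 1.91 µV.

1.91 µV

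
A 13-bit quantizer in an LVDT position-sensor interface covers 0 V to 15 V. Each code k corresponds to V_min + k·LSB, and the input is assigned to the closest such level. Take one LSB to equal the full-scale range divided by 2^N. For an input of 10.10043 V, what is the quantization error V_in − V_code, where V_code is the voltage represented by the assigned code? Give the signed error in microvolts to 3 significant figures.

+332 µV

Full-scale range = 15 V. LSB = 15 V / 2^13 ≈ 1.831 mV.
(V_in − V_min)/LSB = (10.10043 − (0)) × 8192/15 = 5516.1815 → nearest code k = 5516.
V_code = V_min + k × range/2^13 = 0 + 5516 × 15/8192 = 10.10009766 V.
V_in − V_code = 10.10043 − (10.10009766) = +332 µV.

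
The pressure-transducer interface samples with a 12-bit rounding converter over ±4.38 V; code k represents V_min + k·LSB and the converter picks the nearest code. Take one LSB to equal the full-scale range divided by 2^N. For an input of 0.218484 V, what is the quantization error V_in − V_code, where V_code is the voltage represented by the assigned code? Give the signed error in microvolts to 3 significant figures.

+339 µV

The full-scale span is 4.38 − (-4.38) = 8.76 V. LSB = 8.76 V / 2^12 ≈ 2.139 mV.
Position in LSBs: (0.218484 − (-4.38)) × 4096/8.76 = 2150.1587; rounding gives k = 2150.
V_code = -4.38 + (2150/4096) × 8.76 = 0.2181445313 V.
Error = V_in − V_code = 0.218484 − (0.2181445313) = +339 µV.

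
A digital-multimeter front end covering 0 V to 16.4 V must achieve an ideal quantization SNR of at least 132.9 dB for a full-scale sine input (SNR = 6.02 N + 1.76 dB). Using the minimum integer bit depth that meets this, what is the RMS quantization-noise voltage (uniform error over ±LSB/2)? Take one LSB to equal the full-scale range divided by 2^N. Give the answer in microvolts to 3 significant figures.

V_FS = 16.4 V.
Solving 6.02 N ≥ 132.9 − 1.76: N ≥ 21.784. Round up → N = 22.
Step size = 16.4/4194304 V = 3.9101 µV.
V_rms = LSB/√12 = 1.13 µV.

1.13 µV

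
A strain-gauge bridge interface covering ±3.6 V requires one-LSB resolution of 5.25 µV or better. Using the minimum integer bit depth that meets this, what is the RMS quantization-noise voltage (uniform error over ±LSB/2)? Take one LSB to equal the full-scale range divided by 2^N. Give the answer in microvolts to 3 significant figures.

0.991 µV

The full-scale span is 3.6 − (-3.6) = 7.2 V.
Required number of levels: 7.2/5.25 µV = 1.3714e6; smallest N with 2^N ≥ that is 21.
One LSB is 7.2 V / 2097152 = 3.4332 µV.
RMS noise = LSB/√12 = 0.991 µV.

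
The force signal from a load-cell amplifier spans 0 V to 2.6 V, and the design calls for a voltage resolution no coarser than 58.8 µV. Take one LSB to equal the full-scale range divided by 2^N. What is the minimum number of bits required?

16 bits

Span = 2.6 V.
Required number of levels: 2.6/58.8 µV = 44218; smallest N with 2^N ≥ that is 16.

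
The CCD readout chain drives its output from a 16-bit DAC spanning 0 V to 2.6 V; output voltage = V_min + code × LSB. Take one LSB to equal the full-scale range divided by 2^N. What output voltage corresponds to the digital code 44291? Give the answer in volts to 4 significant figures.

1.757 V

V_FS = 2.6 V. LSB = 2.6 V / 2^16.
V_out = 0 + 44291 × (2.6/65536) V
      = 0 V + 1.75715 V = 1.75715 V.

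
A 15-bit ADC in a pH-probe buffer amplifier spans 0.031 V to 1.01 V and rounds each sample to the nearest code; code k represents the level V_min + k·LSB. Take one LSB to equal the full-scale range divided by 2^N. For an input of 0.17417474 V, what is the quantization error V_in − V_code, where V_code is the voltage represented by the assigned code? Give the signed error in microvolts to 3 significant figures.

Full-scale range = 1.01 V − (0.031 V) = 0.979 V. LSB = 0.979 V / 2^15 ≈ 29.88 µV.
(0.17417474 − (0.031)) / LSB = 0.14317474 × 32768/0.979 = 4792.1858. Nearest integer: k = 4792.
V_code = V_min + k × range/2^15 = 0.031 + 4792 × 0.979/32768 = 0.17416918945 V.
Error = V_in − V_code = 0.17417474 − (0.17416918945) = +5.55 µV.

+5.55 µV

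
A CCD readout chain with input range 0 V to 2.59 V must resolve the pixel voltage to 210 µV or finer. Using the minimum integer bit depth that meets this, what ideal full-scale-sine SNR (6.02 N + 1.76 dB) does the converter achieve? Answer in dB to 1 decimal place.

86.0 dB

Full-scale range = 2.59 V.
Need 2^N ≥ 2.59 V / 210 µV = 12330 → N_min = 14.
6.02(14) + 1.76 = 86.04 dB.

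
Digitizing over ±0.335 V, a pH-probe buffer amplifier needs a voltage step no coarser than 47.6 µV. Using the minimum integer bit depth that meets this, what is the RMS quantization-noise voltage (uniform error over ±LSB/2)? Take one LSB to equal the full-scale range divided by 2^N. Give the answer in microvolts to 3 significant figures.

11.8 µV

The full-scale span is 0.335 − (-0.335) = 0.67 V.
0.67 V / 47.6 µV = 14080. Since 2^13 = 8192 and 2^14 = 16384, N = 14.
LSB = 0.67 V ÷ 2^14 = 0.67/16384 V = 40.894 µV.
RMS noise = LSB/√12 = 11.8 µV.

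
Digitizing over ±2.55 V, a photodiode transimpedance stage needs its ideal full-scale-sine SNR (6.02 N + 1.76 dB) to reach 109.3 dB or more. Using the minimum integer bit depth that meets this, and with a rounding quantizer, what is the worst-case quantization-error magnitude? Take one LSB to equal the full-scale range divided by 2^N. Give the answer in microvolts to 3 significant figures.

Span: 2.55 V − (-2.55 V) = 5.1 V.
N ≥ (109.3 − 1.76)/6.02 = 17.864 → N_min = 18.
One LSB is 5.1 V / 262144 = 19.455 µV.
|e|_max = LSB/2 = 9.73 µV.

9.73 µV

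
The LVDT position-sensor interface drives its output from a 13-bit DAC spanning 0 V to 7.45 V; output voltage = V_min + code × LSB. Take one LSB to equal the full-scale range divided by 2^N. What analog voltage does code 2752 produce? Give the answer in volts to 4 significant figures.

2.503 V

V_FS = 7.45 V. LSB = 7.45 V / 2^13.
V_out = V_min + code × LSB = 0 V + 2752 × 7.45 V / 8192
      = 0 V + 2.50273 V = 2.50273 V.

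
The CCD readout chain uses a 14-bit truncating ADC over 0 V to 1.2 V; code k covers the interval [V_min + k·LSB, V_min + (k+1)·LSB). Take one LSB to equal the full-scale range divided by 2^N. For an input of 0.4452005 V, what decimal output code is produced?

6078

Range is 1.2 V. LSB = 1.2 V / 2^14 ≈ 73.24 µV.
(V_in − V_min) × 2^14/range = (0.4452005 − (0)) × 16384/1.2 = 6078.471.
Floor → code = 6078.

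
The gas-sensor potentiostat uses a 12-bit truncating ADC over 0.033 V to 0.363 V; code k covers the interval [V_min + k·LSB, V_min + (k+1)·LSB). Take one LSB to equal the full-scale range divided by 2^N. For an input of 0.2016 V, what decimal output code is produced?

Span: 0.363 V − (0.033 V) = 0.33 V. LSB = 0.33 V / 2^12 ≈ 80.57 µV.
code = ⌊(V_in − V_min)/LSB⌋ = ⌊(V_in − V_min) × 2^12 / range⌋
     = ⌊(0.2016 − (0.033)) × 4096 / 0.33⌋ = ⌊0.1686 × 4096/0.33⌋
     = ⌊2092.684⌋ = 2092.

2092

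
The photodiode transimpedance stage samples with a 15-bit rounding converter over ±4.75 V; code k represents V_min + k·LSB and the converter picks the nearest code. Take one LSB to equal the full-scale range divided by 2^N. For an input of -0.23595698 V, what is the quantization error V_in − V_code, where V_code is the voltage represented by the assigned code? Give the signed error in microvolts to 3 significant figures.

+35.5 µV

Span: 4.75 V − (-4.75 V) = 9.5 V. LSB = 9.5 V / 2^15 ≈ 289.9 µV.
(-0.23595698 − (-4.75)) / LSB = 4.51404302 × 32768/9.5 = 15570.1223. Nearest integer: k = 15570.
V_code = V_min + k × range/2^15 = -4.75 + 15570 × 9.5/32768 = -0.23599243164 V.
V_in − V_code = -0.23595698 − (-0.23599243164) = +35.5 µV.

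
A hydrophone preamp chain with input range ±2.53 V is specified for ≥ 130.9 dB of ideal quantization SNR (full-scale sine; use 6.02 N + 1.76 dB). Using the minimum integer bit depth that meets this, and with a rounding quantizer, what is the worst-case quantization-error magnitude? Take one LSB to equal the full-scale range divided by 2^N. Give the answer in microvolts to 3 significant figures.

The full-scale span is 2.53 − (-2.53) = 5.06 V.
N ≥ (130.9 − 1.76)/6.02 = 21.452 → N_min = 22.
Step size = 5.06/4194304 V = 1.2064 µV.
|e|_max = LSB/2 = 0.603 µV.

0.603 µV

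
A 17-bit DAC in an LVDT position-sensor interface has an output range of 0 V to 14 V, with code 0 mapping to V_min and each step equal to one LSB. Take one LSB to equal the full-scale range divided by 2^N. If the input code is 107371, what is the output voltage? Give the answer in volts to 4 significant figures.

Span = 14 V. LSB = 14 V / 2^17.
V_out = V_min + code × LSB = 0 V + 107371 × 14 V / 131072
      = 0 V + 11.4685 V = 11.4685 V.

11.47 V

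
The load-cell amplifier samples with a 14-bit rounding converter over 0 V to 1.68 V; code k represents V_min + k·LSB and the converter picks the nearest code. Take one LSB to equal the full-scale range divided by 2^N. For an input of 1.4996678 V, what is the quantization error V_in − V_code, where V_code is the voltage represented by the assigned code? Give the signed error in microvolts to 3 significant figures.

+34.0 µV

Span = 1.68 V. LSB = 1.68 V / 2^14 ≈ 102.5 µV.
Position in LSBs: (1.4996678 − (0)) × 16384/1.68 = 14625.3317; rounding gives k = 14625.
V_code = V_min + k × range/2^14 = 0 + 14625 × 1.68/16384 = 1.4996337891 V.
e = 1.4996678 − (1.4996337891) = +34.0 µV.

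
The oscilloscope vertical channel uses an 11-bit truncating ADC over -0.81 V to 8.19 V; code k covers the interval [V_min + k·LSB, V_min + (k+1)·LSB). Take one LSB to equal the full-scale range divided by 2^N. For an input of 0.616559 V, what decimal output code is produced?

The full-scale span is 8.19 − (-0.81) = 9 V. LSB = 9 V / 2^11 ≈ 4.395 mV.
V_in − V_min = 0.616559 − (-0.81) = 1.426559 V.
Divide by LSB: 1.426559 × 2048/9 = 324.6214.
Truncating gives code 324.

324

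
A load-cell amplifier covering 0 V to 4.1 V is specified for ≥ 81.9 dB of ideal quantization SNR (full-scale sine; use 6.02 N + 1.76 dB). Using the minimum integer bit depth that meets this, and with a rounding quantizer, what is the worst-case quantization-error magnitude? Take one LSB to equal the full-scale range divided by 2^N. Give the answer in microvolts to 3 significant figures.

125 µV

Range is 4.1 V.
Required N = ⌈(81.9 − 1.76)/6.02⌉ = ⌈13.312⌉ = 14.
LSB = 4.1 V / 2^14 = 250.24 µV.
|e|_max = LSB/2 = 125 µV.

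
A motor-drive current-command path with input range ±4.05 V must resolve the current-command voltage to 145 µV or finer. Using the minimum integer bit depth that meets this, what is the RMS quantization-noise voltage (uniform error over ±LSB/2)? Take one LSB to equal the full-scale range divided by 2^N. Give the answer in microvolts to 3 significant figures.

Span: 4.05 V − (-4.05 V) = 8.1 V.
Need 2^N ≥ 8.1 V / 145 µV = 55860 → N_min = 16.
One LSB is 8.1 V / 65536 = 123.60 µV.
σ_q = LSB/√12 = 123.60 µV/3.4641 = 35.7 µV.

35.7 µV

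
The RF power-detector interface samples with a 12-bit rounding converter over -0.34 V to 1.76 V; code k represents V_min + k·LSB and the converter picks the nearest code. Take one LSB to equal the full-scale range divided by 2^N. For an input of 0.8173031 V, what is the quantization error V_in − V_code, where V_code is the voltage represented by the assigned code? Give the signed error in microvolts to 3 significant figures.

+150 µV

Full-scale range = 1.76 V − (-0.34 V) = 2.1 V. LSB = 2.1 V / 2^12 ≈ 0.5127 mV.
(V_in − V_min)/LSB = (0.8173031 − (-0.34)) × 4096/2.1 = 2257.2921 → nearest code k = 2257.
V_code = V_min + k × range/2^12 = -0.34 + 2257 × 2.1/4096 = 0.8171533203 V.
e = 0.8173031 − (0.8171533203) = +150 µV.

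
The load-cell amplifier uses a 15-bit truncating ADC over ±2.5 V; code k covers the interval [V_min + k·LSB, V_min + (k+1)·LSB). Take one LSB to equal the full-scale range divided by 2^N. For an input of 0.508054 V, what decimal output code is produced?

19713

Span: 2.5 V − (-2.5 V) = 5 V. LSB = 5 V / 2^15 ≈ 152.6 µV.
V_in − V_min = 0.508054 − (-2.5) = 3.008054 V.
Divide by LSB: 3.008054 × 32768/5 = 19713.5827.
Truncating gives code 19713.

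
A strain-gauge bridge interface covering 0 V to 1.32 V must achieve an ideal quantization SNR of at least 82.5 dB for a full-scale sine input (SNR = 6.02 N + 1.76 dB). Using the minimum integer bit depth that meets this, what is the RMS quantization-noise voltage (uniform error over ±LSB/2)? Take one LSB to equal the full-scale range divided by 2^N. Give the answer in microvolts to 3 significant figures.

23.3 µV

Range is 1.32 V.
Solving 6.02 N ≥ 82.5 − 1.76: N ≥ 13.412. Round up → N = 14.
Step size = 1.32/16384 V = 80.566 µV.
V_rms = LSB/√12 = 23.3 µV.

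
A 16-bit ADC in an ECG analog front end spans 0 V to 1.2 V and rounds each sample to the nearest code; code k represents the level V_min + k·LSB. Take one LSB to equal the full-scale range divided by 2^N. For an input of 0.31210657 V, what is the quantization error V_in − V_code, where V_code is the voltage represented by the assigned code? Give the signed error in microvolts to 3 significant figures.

+3.30 µV

Span = 1.2 V. LSB = 1.2 V / 2^16 ≈ 18.31 µV.
Position in LSBs: (0.31210657 − (0)) × 65536/1.2 = 17045.1801; rounding gives k = 17045.
V_code = V_min + k × range/2^16 = 0 + 17045 × 1.2/65536 = 0.31210327148 V.
e = 0.31210657 − (0.31210327148) = +3.30 µV.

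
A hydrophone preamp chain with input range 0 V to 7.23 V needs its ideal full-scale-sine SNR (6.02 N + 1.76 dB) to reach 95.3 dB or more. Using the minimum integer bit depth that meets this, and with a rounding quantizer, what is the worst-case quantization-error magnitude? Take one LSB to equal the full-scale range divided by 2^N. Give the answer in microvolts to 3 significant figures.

55.2 µV

Range is 7.23 V.
N ≥ (95.3 − 1.76)/6.02 = 15.538 → N_min = 16.
One LSB is 7.23 V / 65536 = 110.32 µV.
Max error for round-to-nearest is LSB/2 = 55.2 µV.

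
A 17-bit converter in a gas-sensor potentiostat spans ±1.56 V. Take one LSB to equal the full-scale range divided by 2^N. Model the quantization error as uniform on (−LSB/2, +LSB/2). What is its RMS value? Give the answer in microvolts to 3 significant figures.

The full-scale span is 1.56 − (-1.56) = 3.12 V.
LSB = 3.12 V / 2^17 = 23.804 µV.
For a uniform distribution on [−LSB/2, +LSB/2], V_rms = LSB/√12 = 23.804 µV/3.4641 = 6.87 µV.

6.87 µV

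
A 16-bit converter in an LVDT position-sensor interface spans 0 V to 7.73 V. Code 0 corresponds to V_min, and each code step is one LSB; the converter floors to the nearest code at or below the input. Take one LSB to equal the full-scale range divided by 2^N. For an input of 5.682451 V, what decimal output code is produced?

48176

V_FS = 7.73 V. LSB = 7.73 V / 2^16 ≈ 118.0 µV.
V_in − V_min = 5.682451 − (0) = 5.682451 V.
Divide by LSB: 5.682451 × 65536/7.73 = 48176.5988.
Truncating gives code 48176.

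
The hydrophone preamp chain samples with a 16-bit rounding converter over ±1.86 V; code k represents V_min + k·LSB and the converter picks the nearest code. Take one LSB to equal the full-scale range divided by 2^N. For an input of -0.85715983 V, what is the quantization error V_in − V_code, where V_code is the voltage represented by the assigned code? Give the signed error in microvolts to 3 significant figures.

Full-scale range = 1.86 V − (-1.86 V) = 3.72 V. LSB = 3.72 V / 2^16 ≈ 56.76 µV.
Position in LSBs: (-0.85715983 − (-1.86)) × 65536/3.72 = 17667.2402; rounding gives k = 17667.
V_code = -1.86 + (17667/65536) × 3.72 = -0.85717346191 V.
e = -0.85715983 − (-0.85717346191) = +13.6 µV.

+13.6 µV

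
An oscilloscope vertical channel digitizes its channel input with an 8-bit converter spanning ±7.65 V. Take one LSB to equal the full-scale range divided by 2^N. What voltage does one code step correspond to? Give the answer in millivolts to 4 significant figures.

Full-scale range = 7.65 V − (-7.65 V) = 15.3 V.
Number of codes = 2^8 = 256.
LSB = 15.3 V ÷ 2^8 = 15.3/256 V = 59.77 mV.

59.77 mV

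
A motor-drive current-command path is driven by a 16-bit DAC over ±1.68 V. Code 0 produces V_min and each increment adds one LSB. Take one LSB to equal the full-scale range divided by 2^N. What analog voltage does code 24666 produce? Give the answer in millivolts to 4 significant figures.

Full-scale range = 1.68 V − (-1.68 V) = 3.36 V. LSB = 3.36 V / 2^16.
Output = V_min + (24666/65536) × range = -1.68 + 0.376373 × 3.36 V
      = -1.68 V + 1.26461 V = -0.415386 V.

-415.4 mV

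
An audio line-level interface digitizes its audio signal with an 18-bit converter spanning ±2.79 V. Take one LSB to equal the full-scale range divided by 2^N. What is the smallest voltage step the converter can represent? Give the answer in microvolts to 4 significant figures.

21.29 µV

Range = 2.79 − (-2.79) = 5.58 V.
2^18 = 262144 levels.
LSB = 5.58 V ÷ 2^18 = 5.58/262144 V = 21.29 µV.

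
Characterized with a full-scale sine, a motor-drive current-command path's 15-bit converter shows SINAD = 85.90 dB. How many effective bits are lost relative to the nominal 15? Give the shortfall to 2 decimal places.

1.02 bits

N_eff = (85.90 − 1.76)/6.02 = 13.9767 bits.
Shortfall = 15 − 13.9767 = 1.0233 bits.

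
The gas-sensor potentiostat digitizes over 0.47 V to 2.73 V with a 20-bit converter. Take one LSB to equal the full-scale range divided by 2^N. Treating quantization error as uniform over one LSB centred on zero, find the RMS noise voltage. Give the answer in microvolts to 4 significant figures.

0.6222 µV

Range = 2.73 − (0.47) = 2.26 V.
LSB = 2.26 V ÷ 2^20 = 2.26/1048576 V = 2.15530 µV.
RMS of a uniform error over width LSB is LSB/√12 = 0.6222 µV.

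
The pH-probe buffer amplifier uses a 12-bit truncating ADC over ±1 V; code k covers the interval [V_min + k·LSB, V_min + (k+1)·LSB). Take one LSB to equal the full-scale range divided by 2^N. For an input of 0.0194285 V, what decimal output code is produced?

2087

The full-scale span is 1 − (-1) = 2 V. LSB = 2 V / 2^12 ≈ 488.3 µV.
code = ⌊(V_in − V_min)/LSB⌋ = ⌊(V_in − V_min) × 2^12 / range⌋
     = ⌊(0.0194285 − (-1)) × 4096 / 2⌋ = ⌊1.0194285 × 4096/2⌋
     = ⌊2087.790⌋ = 2087.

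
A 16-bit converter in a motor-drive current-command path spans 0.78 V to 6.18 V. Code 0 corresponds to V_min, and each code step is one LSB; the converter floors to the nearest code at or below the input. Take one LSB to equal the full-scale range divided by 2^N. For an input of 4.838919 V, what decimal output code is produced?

Span: 6.18 V − (0.78 V) = 5.4 V. LSB = 5.4 V / 2^16 ≈ 82.40 µV.
code = ⌊(V_in − V_min)/LSB⌋ = ⌊(V_in − V_min) × 2^16 / range⌋
     = ⌊(4.838919 − (0.78)) × 65536 / 5.4⌋ = ⌊4.058919 × 65536/5.4⌋
     = ⌊49260.244⌋ = 49260.

49260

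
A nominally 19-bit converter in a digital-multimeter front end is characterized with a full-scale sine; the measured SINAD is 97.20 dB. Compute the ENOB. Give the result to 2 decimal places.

(97.20 − 1.76) / 6.02 = 95.44/6.02 = 15.8538 effective bits.

15.85 bits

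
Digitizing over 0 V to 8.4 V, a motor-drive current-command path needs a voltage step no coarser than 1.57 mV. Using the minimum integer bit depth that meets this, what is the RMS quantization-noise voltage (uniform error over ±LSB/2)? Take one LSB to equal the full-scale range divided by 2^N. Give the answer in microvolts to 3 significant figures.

296 µV

Full-scale range = 8.4 V.
8.4 V / 1.57 mV = 5350. Since 2^12 = 4096 and 2^13 = 8192, N = 13.
LSB = 8.4 V ÷ 2^13 = 8.4/8192 V = 1.0254 mV.
σ_q = LSB/√12 = 1.0254 mV/3.4641 = 296 µV.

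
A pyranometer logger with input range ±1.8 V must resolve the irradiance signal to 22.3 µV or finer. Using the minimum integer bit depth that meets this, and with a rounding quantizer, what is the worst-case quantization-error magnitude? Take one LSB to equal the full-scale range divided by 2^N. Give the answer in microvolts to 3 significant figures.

The full-scale span is 1.8 − (-1.8) = 3.6 V.
Required number of levels: 3.6/22.3 µV = 161430; smallest N with 2^N ≥ that is 18.
One LSB is 3.6 V / 262144 = 13.733 µV.
Max error for round-to-nearest is LSB/2 = 6.87 µV.

6.87 µV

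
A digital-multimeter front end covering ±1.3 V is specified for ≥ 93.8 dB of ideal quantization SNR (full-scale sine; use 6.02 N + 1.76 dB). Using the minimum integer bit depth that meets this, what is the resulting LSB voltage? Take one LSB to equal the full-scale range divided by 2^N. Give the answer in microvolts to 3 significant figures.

39.7 µV

Span: 1.3 V − (-1.3 V) = 2.6 V.
Solving 6.02 N ≥ 93.8 − 1.76: N ≥ 15.289. Round up → N = 16.
LSB = 2.6 V / 2^16 = 39.7 µV.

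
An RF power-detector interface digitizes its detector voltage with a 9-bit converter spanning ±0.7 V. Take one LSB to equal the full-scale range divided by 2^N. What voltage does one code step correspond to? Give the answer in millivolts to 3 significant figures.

2.73 mV

Range = 0.7 − (-0.7) = 1.4 V.
Number of codes = 2^9 = 512.
Step size = 1.4/512 V = 2.73 mV.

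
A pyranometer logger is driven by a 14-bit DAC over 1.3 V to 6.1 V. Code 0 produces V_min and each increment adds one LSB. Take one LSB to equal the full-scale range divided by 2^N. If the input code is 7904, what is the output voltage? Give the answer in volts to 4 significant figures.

3.616 V

The full-scale span is 6.1 − (1.3) = 4.8 V. LSB = 4.8 V / 2^14.
V_out = 1.3 + 7904 × (4.8/16384) V
      = 1.3 + 2.31563 = 3.61563 V.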